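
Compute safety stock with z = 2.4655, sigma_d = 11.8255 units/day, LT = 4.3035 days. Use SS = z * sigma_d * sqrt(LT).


sqrt(LT) = sqrt(4.3035) = 2.0745
SS = 2.4655 * 11.8255 * 2.0745 = 60.4833

60.4833 units


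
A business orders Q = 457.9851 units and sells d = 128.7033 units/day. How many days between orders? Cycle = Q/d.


Cycle = 457.9851 / 128.7033 = 3.5585

3.5585 days


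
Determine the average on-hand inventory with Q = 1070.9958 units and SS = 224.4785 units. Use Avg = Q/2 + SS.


Q/2 = 535.4979
Avg = 535.4979 + 224.4785 = 759.9764

759.9764 units


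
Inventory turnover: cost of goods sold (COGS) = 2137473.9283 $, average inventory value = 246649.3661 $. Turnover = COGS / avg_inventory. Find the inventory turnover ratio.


Turnover = 2137473.9283 / 246649.3661 = 8.6660

8.6660


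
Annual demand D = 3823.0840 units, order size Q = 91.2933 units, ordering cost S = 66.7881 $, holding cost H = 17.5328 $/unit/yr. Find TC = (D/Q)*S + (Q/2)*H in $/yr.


Ordering cost = D*S/Q = 2796.8812
Holding cost = Q*H/2 = 800.3136
TC = 2796.8812 + 800.3136 = 3597.1948

3597.1948 $/yr


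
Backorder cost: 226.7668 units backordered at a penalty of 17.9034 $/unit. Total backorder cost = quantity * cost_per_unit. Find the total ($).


Total = 226.7668 * 17.9034 = 4059.8967

4059.8967 $


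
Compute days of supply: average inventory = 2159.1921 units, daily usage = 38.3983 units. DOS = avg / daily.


DOS = 2159.1921 / 38.3983 = 56.2315

56.2315 days


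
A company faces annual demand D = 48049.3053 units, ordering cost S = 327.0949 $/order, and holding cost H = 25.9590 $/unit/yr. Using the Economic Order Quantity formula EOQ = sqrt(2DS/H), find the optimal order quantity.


2*D*S = 2 * 48049.3053 * 327.0949 = 31433365.4243
2*D*S/H = 1210885.0658
EOQ = sqrt(1210885.0658) = 1100.4022

1100.4022 units


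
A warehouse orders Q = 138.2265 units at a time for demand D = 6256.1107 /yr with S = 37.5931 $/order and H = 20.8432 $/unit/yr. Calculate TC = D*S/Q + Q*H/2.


Ordering cost = D*S/Q = 1701.4581
Holding cost = Q*H/2 = 1440.5413
TC = 1701.4581 + 1440.5413 = 3141.9994

3141.9994 $/yr


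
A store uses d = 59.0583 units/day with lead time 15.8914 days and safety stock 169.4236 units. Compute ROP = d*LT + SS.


d*LT = 59.0583 * 15.8914 = 938.5191
ROP = 938.5191 + 169.4236 = 1107.9427

1107.9427 units


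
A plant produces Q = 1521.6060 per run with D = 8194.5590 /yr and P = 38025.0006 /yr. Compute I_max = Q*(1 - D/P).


D/P = 0.2155
1 - D/P = 0.7845
I_max = 1521.6060 * 0.7845 = 1193.6930

1193.6930 units


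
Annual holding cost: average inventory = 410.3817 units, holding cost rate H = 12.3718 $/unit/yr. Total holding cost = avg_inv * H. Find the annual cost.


Cost = 410.3817 * 12.3718 = 5077.1603

5077.1603 $/yr


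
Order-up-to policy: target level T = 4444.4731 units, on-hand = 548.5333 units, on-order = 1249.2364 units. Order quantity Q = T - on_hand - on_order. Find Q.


Inventory position = OH + OO = 548.5333 + 1249.2364 = 1797.7697
Q = 4444.4731 - 1797.7697 = 2646.7034

2646.7034 units


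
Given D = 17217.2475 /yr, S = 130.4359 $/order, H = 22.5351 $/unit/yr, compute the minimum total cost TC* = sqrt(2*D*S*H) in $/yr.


2*D*S*H = 101216274.2449
TC* = sqrt(101216274.2449) = 10060.6299

10060.6299 $/yr


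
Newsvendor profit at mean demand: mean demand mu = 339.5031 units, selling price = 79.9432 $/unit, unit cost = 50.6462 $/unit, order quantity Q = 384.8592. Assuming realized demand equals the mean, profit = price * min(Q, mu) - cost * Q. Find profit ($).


Sales at mu = min(384.8592, 339.5031) = 339.5031
Revenue = 79.9432 * 339.5031 = 27140.9642
Total cost = 50.6462 * 384.8592 = 19491.6560
Profit = 27140.9642 - 19491.6560 = 7649.3082

7649.3082 $


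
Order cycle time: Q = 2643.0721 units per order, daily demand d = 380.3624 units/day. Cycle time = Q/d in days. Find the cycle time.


Cycle = 2643.0721 / 380.3624 = 6.9488

6.9488 days


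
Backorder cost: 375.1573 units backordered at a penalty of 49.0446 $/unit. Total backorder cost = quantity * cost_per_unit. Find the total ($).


Total = 375.1573 * 49.0446 = 18399.4397

18399.4397 $


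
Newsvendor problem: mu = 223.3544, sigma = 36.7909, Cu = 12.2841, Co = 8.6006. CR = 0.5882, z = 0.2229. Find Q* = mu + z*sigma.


CR = Cu/(Cu+Co) = 12.2841/(12.2841+8.6006) = 0.5882
z = 0.2229
Q* = 223.3544 + 0.2229 * 36.7909 = 231.5551

231.5551 units


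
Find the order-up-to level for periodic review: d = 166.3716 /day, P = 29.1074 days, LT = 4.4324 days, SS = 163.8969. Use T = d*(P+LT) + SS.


P + LT = 33.5398
d*(P+LT) = 166.3716 * 33.5398 = 5580.0702
T = 5580.0702 + 163.8969 = 5743.9671

5743.9671 units


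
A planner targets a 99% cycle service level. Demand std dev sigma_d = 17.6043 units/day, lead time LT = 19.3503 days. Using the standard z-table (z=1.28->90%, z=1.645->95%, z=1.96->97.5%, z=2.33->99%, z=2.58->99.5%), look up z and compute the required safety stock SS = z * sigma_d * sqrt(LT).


From the table, SL = 99% corresponds to z = 2.33
sqrt(LT) = sqrt(19.3503) = 4.3989
SS = 2.33 * 17.6043 * 4.3989 = 180.4341

180.4341 units


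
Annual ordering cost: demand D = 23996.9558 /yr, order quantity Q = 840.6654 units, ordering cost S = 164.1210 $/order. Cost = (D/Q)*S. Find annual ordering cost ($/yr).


Number of orders = D/Q = 28.5452
Cost = 28.5452 * 164.1210 = 4684.8656

4684.8656 $/yr


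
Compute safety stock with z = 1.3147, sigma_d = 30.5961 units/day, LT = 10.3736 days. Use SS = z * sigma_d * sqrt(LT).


sqrt(LT) = sqrt(10.3736) = 3.2208
SS = 1.3147 * 30.5961 * 3.2208 = 129.5560

129.5560 units


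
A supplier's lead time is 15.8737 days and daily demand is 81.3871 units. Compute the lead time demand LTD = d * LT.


LTD = 81.3871 * 15.8737 = 1291.9144

1291.9144 units


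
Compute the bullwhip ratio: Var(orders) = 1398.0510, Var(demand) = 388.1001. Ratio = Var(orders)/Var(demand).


BW = 1398.0510 / 388.1001 = 3.6023

3.6023


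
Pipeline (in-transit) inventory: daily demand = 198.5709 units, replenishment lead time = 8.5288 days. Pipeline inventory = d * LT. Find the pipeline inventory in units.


Pipeline = 198.5709 * 8.5288 = 1693.5715

1693.5715 units


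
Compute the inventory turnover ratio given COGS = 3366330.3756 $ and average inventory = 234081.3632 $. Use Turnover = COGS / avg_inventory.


Turnover = 3366330.3756 / 234081.3632 = 14.3810

14.3810


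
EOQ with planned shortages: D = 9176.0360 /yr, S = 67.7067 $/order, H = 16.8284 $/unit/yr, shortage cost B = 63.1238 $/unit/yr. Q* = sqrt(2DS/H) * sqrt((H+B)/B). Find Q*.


sqrt(2DS/H) = 271.7296
sqrt((H+B)/B) = 1.1254
Q* = 271.7296 * 1.1254 = 305.8128

305.8128 units


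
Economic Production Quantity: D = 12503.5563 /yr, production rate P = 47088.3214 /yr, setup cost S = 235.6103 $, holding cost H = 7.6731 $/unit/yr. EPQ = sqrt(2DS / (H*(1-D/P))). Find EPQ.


1 - D/P = 1 - 0.2655 = 0.7345
H*(1-D/P) = 5.6356
2DS = 5891933.3018
EPQ = sqrt(1045479.0689) = 1022.4867

1022.4867 units


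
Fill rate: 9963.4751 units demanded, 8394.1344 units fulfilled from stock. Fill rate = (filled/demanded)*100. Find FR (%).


FR = 8394.1344 / 9963.4751 * 100 = 84.2491

84.2491%


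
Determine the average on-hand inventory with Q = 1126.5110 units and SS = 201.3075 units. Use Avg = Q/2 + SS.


Q/2 = 563.2555
Avg = 563.2555 + 201.3075 = 764.5630

764.5630 units


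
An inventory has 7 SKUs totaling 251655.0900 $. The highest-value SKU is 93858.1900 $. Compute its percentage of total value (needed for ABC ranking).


Top item = 93858.1900
Total = 251655.0900
Percentage = 93858.1900 / 251655.0900 * 100 = 37.2964

37.2964%


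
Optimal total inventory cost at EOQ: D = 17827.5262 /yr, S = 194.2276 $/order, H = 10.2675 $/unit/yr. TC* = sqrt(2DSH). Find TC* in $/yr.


2*D*S*H = 71104442.2861
TC* = sqrt(71104442.2861) = 8432.3450

8432.3450 $/yr


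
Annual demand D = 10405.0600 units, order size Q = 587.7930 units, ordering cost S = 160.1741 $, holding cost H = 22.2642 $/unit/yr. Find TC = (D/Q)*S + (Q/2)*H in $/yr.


Ordering cost = D*S/Q = 2835.3878
Holding cost = Q*H/2 = 6543.3705
TC = 2835.3878 + 6543.3705 = 9378.7583

9378.7583 $/yr


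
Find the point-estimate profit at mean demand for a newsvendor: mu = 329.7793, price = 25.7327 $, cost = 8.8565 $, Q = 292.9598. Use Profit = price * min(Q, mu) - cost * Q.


Sales at mu = min(292.9598, 329.7793) = 292.9598
Revenue = 25.7327 * 292.9598 = 7538.6466
Total cost = 8.8565 * 292.9598 = 2594.5985
Profit = 7538.6466 - 2594.5985 = 4944.0482

4944.0482 $


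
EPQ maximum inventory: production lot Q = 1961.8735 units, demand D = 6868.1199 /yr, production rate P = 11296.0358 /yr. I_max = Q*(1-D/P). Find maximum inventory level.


D/P = 0.6080
1 - D/P = 0.3920
I_max = 1961.8735 * 0.3920 = 769.0318

769.0318 units


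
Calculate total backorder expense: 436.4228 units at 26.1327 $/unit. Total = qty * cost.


Total = 436.4228 * 26.1327 = 11404.9061

11404.9061 $


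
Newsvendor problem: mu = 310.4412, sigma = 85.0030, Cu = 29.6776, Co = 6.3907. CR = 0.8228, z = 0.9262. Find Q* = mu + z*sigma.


CR = Cu/(Cu+Co) = 29.6776/(29.6776+6.3907) = 0.8228
z = 0.9262
Q* = 310.4412 + 0.9262 * 85.0030 = 389.1710

389.1710 units


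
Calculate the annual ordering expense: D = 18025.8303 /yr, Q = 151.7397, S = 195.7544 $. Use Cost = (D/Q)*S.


Number of orders = D/Q = 118.7944
Cost = 118.7944 * 195.7544 = 23254.5312

23254.5312 $/yr


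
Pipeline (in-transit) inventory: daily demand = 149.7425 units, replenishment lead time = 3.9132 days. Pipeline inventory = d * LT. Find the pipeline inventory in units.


Pipeline = 149.7425 * 3.9132 = 585.9724

585.9724 units


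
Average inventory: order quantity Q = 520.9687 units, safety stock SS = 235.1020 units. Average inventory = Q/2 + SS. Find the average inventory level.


Q/2 = 260.4844
Avg = 260.4844 + 235.1020 = 495.5864

495.5864 units


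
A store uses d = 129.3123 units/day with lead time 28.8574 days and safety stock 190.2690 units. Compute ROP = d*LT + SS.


d*LT = 129.3123 * 28.8574 = 3731.6168
ROP = 3731.6168 + 190.2690 = 3921.8858

3921.8858 units


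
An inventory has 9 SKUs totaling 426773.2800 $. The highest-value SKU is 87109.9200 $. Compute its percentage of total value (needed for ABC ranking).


Top item = 87109.9200
Total = 426773.2800
Percentage = 87109.9200 / 426773.2800 * 100 = 20.4113

20.4113%


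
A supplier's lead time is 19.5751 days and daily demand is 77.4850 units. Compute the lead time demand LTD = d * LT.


LTD = 77.4850 * 19.5751 = 1516.7766

1516.7766 units


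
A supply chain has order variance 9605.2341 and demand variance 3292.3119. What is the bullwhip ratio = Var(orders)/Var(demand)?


BW = 9605.2341 / 3292.3119 = 2.9175

2.9175


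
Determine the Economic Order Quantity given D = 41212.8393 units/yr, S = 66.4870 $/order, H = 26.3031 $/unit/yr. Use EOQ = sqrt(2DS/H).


2*D*S = 2 * 41212.8393 * 66.4870 = 5480236.0931
2*D*S/H = 208349.4376
EOQ = sqrt(208349.4376) = 456.4531

456.4531 units


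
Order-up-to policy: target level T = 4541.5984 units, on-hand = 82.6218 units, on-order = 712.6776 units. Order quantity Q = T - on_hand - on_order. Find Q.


Inventory position = OH + OO = 82.6218 + 712.6776 = 795.2994
Q = 4541.5984 - 795.2994 = 3746.2990

3746.2990 units


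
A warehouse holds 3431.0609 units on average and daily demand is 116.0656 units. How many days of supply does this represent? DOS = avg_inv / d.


DOS = 3431.0609 / 116.0656 = 29.5614

29.5614 days


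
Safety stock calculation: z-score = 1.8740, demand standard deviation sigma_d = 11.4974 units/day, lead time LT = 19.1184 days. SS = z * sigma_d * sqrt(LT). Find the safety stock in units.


sqrt(LT) = sqrt(19.1184) = 4.3725
SS = 1.8740 * 11.4974 * 4.3725 = 94.2096

94.2096 units


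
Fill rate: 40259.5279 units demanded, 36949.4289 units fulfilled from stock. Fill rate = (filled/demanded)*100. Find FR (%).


FR = 36949.4289 / 40259.5279 * 100 = 91.7781

91.7781%


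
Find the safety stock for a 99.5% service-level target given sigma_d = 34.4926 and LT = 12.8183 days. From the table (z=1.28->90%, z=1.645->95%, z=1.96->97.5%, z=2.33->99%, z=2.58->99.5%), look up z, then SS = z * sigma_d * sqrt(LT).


From the table, SL = 99.5% corresponds to z = 2.58
sqrt(LT) = sqrt(12.8183) = 3.5803
SS = 2.58 * 34.4926 * 3.5803 = 318.6111

318.6111 units


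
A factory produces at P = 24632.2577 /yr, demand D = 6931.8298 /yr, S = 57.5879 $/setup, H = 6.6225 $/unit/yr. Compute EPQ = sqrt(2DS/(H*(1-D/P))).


1 - D/P = 1 - 0.2814 = 0.7186
H*(1-D/P) = 4.7588
2DS = 798379.0427
EPQ = sqrt(167767.4160) = 409.5942

409.5942 units


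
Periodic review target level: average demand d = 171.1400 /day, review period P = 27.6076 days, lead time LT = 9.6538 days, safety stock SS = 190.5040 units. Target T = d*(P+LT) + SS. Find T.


P + LT = 37.2614
d*(P+LT) = 171.1400 * 37.2614 = 6376.9160
T = 6376.9160 + 190.5040 = 6567.4200

6567.4200 units


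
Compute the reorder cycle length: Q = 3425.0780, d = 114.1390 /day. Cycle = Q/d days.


Cycle = 3425.0780 / 114.1390 = 30.0080

30.0080 days


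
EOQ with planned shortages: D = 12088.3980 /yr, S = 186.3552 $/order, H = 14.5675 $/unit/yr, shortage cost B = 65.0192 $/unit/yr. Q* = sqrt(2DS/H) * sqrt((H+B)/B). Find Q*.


sqrt(2DS/H) = 556.1317
sqrt((H+B)/B) = 1.1064
Q* = 556.1317 * 1.1064 = 615.2860

615.2860 units


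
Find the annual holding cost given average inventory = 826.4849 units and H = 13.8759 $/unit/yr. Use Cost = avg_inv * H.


Cost = 826.4849 * 13.8759 = 11468.2218

11468.2218 $/yr


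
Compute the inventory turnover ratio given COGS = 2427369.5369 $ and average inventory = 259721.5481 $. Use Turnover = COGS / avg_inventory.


Turnover = 2427369.5369 / 259721.5481 = 9.3460

9.3460


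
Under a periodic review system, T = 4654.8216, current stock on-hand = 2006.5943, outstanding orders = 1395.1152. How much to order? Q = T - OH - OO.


Inventory position = OH + OO = 2006.5943 + 1395.1152 = 3401.7095
Q = 4654.8216 - 3401.7095 = 1253.1121

1253.1121 units


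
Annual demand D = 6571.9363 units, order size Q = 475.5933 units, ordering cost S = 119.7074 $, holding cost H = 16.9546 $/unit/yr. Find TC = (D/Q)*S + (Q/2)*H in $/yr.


Ordering cost = D*S/Q = 1654.1642
Holding cost = Q*H/2 = 4031.7471
TC = 1654.1642 + 4031.7471 = 5685.9113

5685.9113 $/yr


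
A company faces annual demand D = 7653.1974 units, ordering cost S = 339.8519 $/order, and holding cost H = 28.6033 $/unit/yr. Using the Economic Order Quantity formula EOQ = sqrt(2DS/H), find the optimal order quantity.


2*D*S = 2 * 7653.1974 * 339.8519 = 5201907.3549
2*D*S/H = 181863.8883
EOQ = sqrt(181863.8883) = 426.4550

426.4550 units


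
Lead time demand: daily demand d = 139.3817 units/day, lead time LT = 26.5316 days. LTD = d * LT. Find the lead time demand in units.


LTD = 139.3817 * 26.5316 = 3698.0195

3698.0195 units


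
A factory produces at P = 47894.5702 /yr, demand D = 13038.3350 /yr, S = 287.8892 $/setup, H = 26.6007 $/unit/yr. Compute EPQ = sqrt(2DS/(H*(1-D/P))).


1 - D/P = 1 - 0.2722 = 0.7278
H*(1-D/P) = 19.3592
2DS = 7507191.6650
EPQ = sqrt(387784.3174) = 622.7233

622.7233 units


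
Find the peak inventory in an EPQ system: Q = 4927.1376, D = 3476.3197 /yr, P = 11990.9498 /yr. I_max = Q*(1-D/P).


D/P = 0.2899
1 - D/P = 0.7101
I_max = 4927.1376 * 0.7101 = 3498.7015

3498.7015 units


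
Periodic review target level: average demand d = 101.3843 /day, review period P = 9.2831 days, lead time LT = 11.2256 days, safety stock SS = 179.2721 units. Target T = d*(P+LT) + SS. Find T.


P + LT = 20.5087
d*(P+LT) = 101.3843 * 20.5087 = 2079.2602
T = 2079.2602 + 179.2721 = 2258.5323

2258.5323 units


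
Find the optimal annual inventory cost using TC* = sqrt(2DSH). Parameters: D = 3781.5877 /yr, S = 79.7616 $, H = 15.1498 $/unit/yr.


2*D*S*H = 9139131.5602
TC* = sqrt(9139131.5602) = 3023.0997

3023.0997 $/yr


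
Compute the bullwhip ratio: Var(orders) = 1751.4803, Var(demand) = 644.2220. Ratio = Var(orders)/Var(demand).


BW = 1751.4803 / 644.2220 = 2.7188

2.7188


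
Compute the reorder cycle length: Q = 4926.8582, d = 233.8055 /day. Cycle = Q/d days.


Cycle = 4926.8582 / 233.8055 = 21.0725

21.0725 days


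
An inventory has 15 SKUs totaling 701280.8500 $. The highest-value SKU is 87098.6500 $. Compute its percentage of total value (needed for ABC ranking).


Top item = 87098.6500
Total = 701280.8500
Percentage = 87098.6500 / 701280.8500 * 100 = 12.4199

12.4199%


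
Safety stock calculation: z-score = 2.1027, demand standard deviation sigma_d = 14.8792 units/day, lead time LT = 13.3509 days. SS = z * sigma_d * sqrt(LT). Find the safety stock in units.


sqrt(LT) = sqrt(13.3509) = 3.6539
SS = 2.1027 * 14.8792 * 3.6539 = 114.3174

114.3174 units


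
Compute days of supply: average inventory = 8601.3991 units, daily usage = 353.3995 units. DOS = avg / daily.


DOS = 8601.3991 / 353.3995 = 24.3390

24.3390 days


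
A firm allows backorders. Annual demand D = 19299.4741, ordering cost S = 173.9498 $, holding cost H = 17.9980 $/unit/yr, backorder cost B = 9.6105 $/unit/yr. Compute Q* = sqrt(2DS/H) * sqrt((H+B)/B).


sqrt(2DS/H) = 610.7839
sqrt((H+B)/B) = 1.6949
Q* = 610.7839 * 1.6949 = 1035.2280

1035.2280 units


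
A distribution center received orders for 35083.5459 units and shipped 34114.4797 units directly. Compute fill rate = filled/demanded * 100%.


FR = 34114.4797 / 35083.5459 * 100 = 97.2378

97.2378%


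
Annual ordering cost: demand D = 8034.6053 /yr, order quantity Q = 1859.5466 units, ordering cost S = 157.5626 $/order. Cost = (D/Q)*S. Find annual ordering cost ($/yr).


Number of orders = D/Q = 4.3207
Cost = 4.3207 * 157.5626 = 680.7860

680.7860 $/yr


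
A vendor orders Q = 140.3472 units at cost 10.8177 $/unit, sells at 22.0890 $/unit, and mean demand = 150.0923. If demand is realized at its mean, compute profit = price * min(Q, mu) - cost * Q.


Sales at mu = min(140.3472, 150.0923) = 140.3472
Revenue = 22.0890 * 140.3472 = 3100.1293
Total cost = 10.8177 * 140.3472 = 1518.2339
Profit = 3100.1293 - 1518.2339 = 1581.8954

1581.8954 $


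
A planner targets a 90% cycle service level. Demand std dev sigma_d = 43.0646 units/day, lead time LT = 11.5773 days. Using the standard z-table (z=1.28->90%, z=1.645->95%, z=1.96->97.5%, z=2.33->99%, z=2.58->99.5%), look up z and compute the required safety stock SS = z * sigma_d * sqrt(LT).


From the table, SL = 90% corresponds to z = 1.28
sqrt(LT) = sqrt(11.5773) = 3.4025
SS = 1.28 * 43.0646 * 3.4025 = 187.5573

187.5573 units


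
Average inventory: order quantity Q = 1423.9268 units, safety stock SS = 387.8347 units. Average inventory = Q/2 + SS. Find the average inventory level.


Q/2 = 711.9634
Avg = 711.9634 + 387.8347 = 1099.7981

1099.7981 units


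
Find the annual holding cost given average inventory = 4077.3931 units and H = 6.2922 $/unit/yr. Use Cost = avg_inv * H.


Cost = 4077.3931 * 6.2922 = 25655.7729

25655.7729 $/yr


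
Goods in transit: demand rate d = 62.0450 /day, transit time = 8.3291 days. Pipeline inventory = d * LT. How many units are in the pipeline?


Pipeline = 62.0450 * 8.3291 = 516.7790

516.7790 units


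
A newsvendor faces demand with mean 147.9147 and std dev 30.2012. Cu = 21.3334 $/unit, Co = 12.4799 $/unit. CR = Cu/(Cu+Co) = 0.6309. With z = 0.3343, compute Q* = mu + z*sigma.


CR = Cu/(Cu+Co) = 21.3334/(21.3334+12.4799) = 0.6309
z = 0.3343
Q* = 147.9147 + 0.3343 * 30.2012 = 158.0110

158.0110 units


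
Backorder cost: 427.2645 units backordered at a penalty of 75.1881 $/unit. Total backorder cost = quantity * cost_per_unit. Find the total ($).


Total = 427.2645 * 75.1881 = 32125.2060

32125.2060 $


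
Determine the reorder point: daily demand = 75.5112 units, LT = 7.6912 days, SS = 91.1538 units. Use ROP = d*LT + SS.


d*LT = 75.5112 * 7.6912 = 580.7717
ROP = 580.7717 + 91.1538 = 671.9255

671.9255 units


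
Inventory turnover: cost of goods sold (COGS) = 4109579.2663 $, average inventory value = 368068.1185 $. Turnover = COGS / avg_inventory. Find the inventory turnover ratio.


Turnover = 4109579.2663 / 368068.1185 = 11.1653

11.1653


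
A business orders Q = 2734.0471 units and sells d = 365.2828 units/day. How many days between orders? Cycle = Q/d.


Cycle = 2734.0471 / 365.2828 = 7.4847

7.4847 days


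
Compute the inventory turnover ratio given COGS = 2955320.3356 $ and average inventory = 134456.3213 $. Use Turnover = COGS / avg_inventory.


Turnover = 2955320.3356 / 134456.3213 = 21.9798

21.9798


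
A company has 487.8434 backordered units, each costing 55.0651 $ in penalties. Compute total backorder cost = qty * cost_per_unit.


Total = 487.8434 * 55.0651 = 26863.1456

26863.1456 $


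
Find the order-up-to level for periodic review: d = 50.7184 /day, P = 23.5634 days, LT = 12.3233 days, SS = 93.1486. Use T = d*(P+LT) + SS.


P + LT = 35.8867
d*(P+LT) = 50.7184 * 35.8867 = 1820.1160
T = 1820.1160 + 93.1486 = 1913.2646

1913.2646 units


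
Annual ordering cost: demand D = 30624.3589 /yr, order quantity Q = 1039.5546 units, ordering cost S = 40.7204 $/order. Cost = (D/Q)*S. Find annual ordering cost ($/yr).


Number of orders = D/Q = 29.4591
Cost = 29.4591 * 40.7204 = 1199.5870

1199.5870 $/yr


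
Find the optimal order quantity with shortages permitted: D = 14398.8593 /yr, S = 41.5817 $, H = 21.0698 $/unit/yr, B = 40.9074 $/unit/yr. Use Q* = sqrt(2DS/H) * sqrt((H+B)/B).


sqrt(2DS/H) = 238.3965
sqrt((H+B)/B) = 1.2309
Q* = 238.3965 * 1.2309 = 293.4371

293.4371 units


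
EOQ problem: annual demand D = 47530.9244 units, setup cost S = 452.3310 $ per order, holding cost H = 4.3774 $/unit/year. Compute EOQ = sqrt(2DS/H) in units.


2*D*S = 2 * 47530.9244 * 452.3310 = 42999421.1296
2*D*S/H = 9823050.4705
EOQ = sqrt(9823050.4705) = 3134.1746

3134.1746 units


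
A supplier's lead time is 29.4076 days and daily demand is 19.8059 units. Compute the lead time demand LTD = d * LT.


LTD = 19.8059 * 29.4076 = 582.4440

582.4440 units


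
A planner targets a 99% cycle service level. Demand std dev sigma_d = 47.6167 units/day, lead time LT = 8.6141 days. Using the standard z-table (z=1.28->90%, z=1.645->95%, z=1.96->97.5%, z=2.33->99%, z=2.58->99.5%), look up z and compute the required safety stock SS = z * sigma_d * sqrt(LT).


From the table, SL = 99% corresponds to z = 2.33
sqrt(LT) = sqrt(8.6141) = 2.9350
SS = 2.33 * 47.6167 * 2.9350 = 325.6268

325.6268 units


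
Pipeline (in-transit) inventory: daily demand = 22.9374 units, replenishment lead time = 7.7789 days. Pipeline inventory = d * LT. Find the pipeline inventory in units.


Pipeline = 22.9374 * 7.7789 = 178.4277

178.4277 units


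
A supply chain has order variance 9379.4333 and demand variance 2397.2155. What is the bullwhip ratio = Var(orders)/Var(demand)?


BW = 9379.4333 / 2397.2155 = 3.9126

3.9126


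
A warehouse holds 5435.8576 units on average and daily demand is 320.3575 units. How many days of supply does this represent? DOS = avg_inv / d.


DOS = 5435.8576 / 320.3575 = 16.9681

16.9681 days


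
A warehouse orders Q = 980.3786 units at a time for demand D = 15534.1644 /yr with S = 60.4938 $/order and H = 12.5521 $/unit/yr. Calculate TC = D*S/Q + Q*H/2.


Ordering cost = D*S/Q = 958.5283
Holding cost = Q*H/2 = 6152.9051
TC = 958.5283 + 6152.9051 = 7111.4334

7111.4334 $/yr


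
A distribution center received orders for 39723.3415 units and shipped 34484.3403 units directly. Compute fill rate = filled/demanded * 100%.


FR = 34484.3403 / 39723.3415 * 100 = 86.8113

86.8113%


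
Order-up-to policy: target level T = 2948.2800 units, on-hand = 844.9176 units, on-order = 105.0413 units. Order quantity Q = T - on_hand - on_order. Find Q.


Inventory position = OH + OO = 844.9176 + 105.0413 = 949.9589
Q = 2948.2800 - 949.9589 = 1998.3211

1998.3211 units


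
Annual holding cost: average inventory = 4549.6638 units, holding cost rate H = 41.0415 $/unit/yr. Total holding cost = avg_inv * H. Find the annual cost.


Cost = 4549.6638 * 41.0415 = 186725.0268

186725.0268 $/yr


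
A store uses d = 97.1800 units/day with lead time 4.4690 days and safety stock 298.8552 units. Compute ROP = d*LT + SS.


d*LT = 97.1800 * 4.4690 = 434.2974
ROP = 434.2974 + 298.8552 = 733.1526

733.1526 units


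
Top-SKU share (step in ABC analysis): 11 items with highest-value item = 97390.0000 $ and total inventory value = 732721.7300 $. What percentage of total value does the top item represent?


Top item = 97390.0000
Total = 732721.7300
Percentage = 97390.0000 / 732721.7300 * 100 = 13.2915

13.2915%


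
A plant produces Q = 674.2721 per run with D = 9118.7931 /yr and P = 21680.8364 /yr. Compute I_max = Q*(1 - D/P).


D/P = 0.4206
1 - D/P = 0.5794
I_max = 674.2721 * 0.5794 = 390.6784

390.6784 units


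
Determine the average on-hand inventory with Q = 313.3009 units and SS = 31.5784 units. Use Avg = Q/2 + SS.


Q/2 = 156.6505
Avg = 156.6505 + 31.5784 = 188.2288

188.2288 units


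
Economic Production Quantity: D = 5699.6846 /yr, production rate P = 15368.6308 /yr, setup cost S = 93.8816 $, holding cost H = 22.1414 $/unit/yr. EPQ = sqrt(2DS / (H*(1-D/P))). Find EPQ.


1 - D/P = 1 - 0.3709 = 0.6291
H*(1-D/P) = 13.9299
2DS = 1070191.0195
EPQ = sqrt(76826.7140) = 277.1763

277.1763 units


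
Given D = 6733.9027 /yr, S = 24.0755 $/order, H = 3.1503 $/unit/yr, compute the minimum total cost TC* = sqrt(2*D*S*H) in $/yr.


2*D*S*H = 1021466.3423
TC* = sqrt(1021466.3423) = 1010.6762

1010.6762 $/yr


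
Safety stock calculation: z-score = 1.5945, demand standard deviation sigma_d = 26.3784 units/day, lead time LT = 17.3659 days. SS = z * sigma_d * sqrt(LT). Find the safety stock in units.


sqrt(LT) = sqrt(17.3659) = 4.1672
SS = 1.5945 * 26.3784 * 4.1672 = 175.2757

175.2757 units


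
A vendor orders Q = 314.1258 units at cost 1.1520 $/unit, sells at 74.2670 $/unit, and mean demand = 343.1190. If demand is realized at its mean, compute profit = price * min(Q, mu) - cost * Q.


Sales at mu = min(314.1258, 343.1190) = 314.1258
Revenue = 74.2670 * 314.1258 = 23329.1808
Total cost = 1.1520 * 314.1258 = 361.8729
Profit = 23329.1808 - 361.8729 = 22967.3079

22967.3079 $


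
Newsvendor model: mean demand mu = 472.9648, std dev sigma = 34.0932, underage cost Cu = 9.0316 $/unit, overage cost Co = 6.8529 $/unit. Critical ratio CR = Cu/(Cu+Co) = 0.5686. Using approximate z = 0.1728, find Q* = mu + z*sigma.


CR = Cu/(Cu+Co) = 9.0316/(9.0316+6.8529) = 0.5686
z = 0.1728
Q* = 472.9648 + 0.1728 * 34.0932 = 478.8561

478.8561 units


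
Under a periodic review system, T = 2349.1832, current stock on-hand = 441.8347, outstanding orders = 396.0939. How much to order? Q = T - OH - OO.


Inventory position = OH + OO = 441.8347 + 396.0939 = 837.9286
Q = 2349.1832 - 837.9286 = 1511.2546

1511.2546 units


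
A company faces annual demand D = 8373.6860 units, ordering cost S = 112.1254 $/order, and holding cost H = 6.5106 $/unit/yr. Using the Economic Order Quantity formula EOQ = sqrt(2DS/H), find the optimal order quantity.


2*D*S = 2 * 8373.6860 * 112.1254 = 1877805.7844
2*D*S/H = 288422.8465
EOQ = sqrt(288422.8465) = 537.0501

537.0501 units


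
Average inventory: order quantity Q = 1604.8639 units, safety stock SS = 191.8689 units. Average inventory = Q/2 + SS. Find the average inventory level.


Q/2 = 802.4320
Avg = 802.4320 + 191.8689 = 994.3009

994.3009 units


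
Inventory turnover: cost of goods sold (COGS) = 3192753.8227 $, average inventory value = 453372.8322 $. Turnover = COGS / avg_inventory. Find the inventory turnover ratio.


Turnover = 3192753.8227 / 453372.8322 = 7.0422

7.0422


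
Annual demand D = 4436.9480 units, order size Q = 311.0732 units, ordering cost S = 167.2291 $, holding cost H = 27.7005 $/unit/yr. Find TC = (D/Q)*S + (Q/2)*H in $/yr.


Ordering cost = D*S/Q = 2385.2483
Holding cost = Q*H/2 = 4308.4416
TC = 2385.2483 + 4308.4416 = 6693.6899

6693.6899 $/yr


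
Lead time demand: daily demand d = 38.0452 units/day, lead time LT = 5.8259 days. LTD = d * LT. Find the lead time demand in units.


LTD = 38.0452 * 5.8259 = 221.6475

221.6475 units


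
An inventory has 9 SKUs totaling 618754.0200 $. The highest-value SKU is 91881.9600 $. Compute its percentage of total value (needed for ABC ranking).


Top item = 91881.9600
Total = 618754.0200
Percentage = 91881.9600 / 618754.0200 * 100 = 14.8495

14.8495%


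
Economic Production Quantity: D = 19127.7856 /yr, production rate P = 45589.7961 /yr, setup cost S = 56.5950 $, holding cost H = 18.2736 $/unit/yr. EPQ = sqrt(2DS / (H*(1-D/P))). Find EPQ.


1 - D/P = 1 - 0.4196 = 0.5804
H*(1-D/P) = 10.6067
2DS = 2165074.0521
EPQ = sqrt(204123.7101) = 451.8005

451.8005 units


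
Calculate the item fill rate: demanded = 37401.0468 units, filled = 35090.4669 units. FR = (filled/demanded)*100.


FR = 35090.4669 / 37401.0468 * 100 = 93.8222

93.8222%


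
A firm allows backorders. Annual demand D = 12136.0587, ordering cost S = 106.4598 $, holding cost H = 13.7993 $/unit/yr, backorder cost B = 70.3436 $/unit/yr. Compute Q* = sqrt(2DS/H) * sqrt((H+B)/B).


sqrt(2DS/H) = 432.7311
sqrt((H+B)/B) = 1.0937
Q* = 432.7311 * 1.0937 = 473.2761

473.2761 units


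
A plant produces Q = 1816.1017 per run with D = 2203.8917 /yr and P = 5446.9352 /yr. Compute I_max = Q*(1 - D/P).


D/P = 0.4046
1 - D/P = 0.5954
I_max = 1816.1017 * 0.5954 = 1081.2864

1081.2864 units


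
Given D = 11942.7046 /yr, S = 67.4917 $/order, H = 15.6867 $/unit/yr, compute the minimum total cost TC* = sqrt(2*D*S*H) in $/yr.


2*D*S*H = 25288009.4026
TC* = sqrt(25288009.4026) = 5028.7185

5028.7185 $/yr


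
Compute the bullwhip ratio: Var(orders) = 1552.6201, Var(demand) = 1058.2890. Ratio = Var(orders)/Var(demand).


BW = 1552.6201 / 1058.2890 = 1.4671

1.4671


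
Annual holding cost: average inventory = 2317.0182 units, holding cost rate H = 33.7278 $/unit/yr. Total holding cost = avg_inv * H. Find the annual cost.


Cost = 2317.0182 * 33.7278 = 78147.9264

78147.9264 $/yr


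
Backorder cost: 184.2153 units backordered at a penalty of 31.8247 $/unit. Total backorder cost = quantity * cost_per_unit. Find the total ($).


Total = 184.2153 * 31.8247 = 5862.5967

5862.5967 $


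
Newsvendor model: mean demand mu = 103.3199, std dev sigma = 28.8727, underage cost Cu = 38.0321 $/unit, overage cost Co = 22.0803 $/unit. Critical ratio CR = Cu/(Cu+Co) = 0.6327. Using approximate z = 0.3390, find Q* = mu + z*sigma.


CR = Cu/(Cu+Co) = 38.0321/(38.0321+22.0803) = 0.6327
z = 0.3390
Q* = 103.3199 + 0.3390 * 28.8727 = 113.1077

113.1077 units


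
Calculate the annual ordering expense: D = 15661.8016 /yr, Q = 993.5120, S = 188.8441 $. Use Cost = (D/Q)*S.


Number of orders = D/Q = 15.7641
Cost = 15.7641 * 188.8441 = 2976.9533

2976.9533 $/yr


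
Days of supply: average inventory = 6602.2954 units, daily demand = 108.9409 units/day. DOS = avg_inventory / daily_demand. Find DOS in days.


DOS = 6602.2954 / 108.9409 = 60.6044

60.6044 days


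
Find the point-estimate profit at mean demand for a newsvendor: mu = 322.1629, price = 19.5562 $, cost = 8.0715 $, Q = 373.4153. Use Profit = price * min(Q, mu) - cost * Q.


Sales at mu = min(373.4153, 322.1629) = 322.1629
Revenue = 19.5562 * 322.1629 = 6300.2821
Total cost = 8.0715 * 373.4153 = 3014.0216
Profit = 6300.2821 - 3014.0216 = 3286.2605

3286.2605 $


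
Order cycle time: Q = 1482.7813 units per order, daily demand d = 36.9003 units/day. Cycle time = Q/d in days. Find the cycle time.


Cycle = 1482.7813 / 36.9003 = 40.1834

40.1834 days


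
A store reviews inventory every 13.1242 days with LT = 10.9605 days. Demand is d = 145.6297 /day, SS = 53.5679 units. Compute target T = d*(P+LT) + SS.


P + LT = 24.0847
d*(P+LT) = 145.6297 * 24.0847 = 3507.4476
T = 3507.4476 + 53.5679 = 3561.0155

3561.0155 units


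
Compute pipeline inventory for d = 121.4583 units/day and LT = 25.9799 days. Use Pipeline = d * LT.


Pipeline = 121.4583 * 25.9799 = 3155.4745

3155.4745 units


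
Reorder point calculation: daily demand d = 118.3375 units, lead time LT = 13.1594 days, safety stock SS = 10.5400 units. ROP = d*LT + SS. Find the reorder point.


d*LT = 118.3375 * 13.1594 = 1557.2505
ROP = 1557.2505 + 10.5400 = 1567.7905

1567.7905 units


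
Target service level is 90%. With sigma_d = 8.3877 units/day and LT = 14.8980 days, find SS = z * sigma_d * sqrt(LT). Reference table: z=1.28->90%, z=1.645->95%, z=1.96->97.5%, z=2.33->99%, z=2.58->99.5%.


From the table, SL = 90% corresponds to z = 1.28
sqrt(LT) = sqrt(14.8980) = 3.8598
SS = 1.28 * 8.3877 * 3.8598 = 41.4397

41.4397 units


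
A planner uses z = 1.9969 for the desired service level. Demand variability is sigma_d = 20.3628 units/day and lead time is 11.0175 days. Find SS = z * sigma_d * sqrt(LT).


sqrt(LT) = sqrt(11.0175) = 3.3193
SS = 1.9969 * 20.3628 * 3.3193 = 134.9694

134.9694 units


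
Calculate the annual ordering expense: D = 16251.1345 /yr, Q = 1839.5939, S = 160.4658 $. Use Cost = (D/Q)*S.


Number of orders = D/Q = 8.8341
Cost = 8.8341 * 160.4658 = 1417.5690

1417.5690 $/yr


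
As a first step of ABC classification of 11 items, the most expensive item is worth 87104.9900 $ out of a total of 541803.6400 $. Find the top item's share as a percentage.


Top item = 87104.9900
Total = 541803.6400
Percentage = 87104.9900 / 541803.6400 * 100 = 16.0769

16.0769%


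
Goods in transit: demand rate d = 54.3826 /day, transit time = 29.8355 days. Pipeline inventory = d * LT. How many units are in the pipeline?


Pipeline = 54.3826 * 29.8355 = 1622.5321

1622.5321 units


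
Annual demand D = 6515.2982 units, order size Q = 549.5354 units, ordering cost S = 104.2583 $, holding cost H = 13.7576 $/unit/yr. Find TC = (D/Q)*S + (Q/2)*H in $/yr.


Ordering cost = D*S/Q = 1236.0876
Holding cost = Q*H/2 = 3780.1441
TC = 1236.0876 + 3780.1441 = 5016.2317

5016.2317 $/yr


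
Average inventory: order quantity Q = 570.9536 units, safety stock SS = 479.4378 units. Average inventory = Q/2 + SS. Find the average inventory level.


Q/2 = 285.4768
Avg = 285.4768 + 479.4378 = 764.9146

764.9146 units


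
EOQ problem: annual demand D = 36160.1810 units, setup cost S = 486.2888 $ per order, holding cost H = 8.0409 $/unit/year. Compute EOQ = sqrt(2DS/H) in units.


2*D*S = 2 * 36160.1810 * 486.2888 = 35168582.0525
2*D*S/H = 4373712.1532
EOQ = sqrt(4373712.1532) = 2091.3422

2091.3422 units


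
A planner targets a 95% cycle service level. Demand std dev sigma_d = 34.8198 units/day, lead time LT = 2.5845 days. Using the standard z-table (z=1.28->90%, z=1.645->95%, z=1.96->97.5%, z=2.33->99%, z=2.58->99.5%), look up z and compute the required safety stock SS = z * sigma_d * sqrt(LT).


From the table, SL = 95% corresponds to z = 1.645
sqrt(LT) = sqrt(2.5845) = 1.6076
SS = 1.645 * 34.8198 * 1.6076 = 92.0832

92.0832 units


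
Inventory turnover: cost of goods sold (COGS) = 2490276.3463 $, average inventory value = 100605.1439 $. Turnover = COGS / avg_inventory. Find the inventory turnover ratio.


Turnover = 2490276.3463 / 100605.1439 = 24.7530

24.7530


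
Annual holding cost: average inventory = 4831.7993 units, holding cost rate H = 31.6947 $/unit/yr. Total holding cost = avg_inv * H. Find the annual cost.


Cost = 4831.7993 * 31.6947 = 153142.4293

153142.4293 $/yr


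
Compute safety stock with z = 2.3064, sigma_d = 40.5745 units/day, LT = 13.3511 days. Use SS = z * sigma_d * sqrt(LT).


sqrt(LT) = sqrt(13.3511) = 3.6539
SS = 2.3064 * 40.5745 * 3.6539 = 341.9372

341.9372 units


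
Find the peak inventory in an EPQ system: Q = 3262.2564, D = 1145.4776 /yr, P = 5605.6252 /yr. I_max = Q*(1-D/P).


D/P = 0.2043
1 - D/P = 0.7957
I_max = 3262.2564 * 0.7957 = 2595.6329

2595.6329 units


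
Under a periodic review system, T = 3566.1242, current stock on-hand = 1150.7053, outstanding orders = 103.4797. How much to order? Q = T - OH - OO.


Inventory position = OH + OO = 1150.7053 + 103.4797 = 1254.1850
Q = 3566.1242 - 1254.1850 = 2311.9392

2311.9392 units


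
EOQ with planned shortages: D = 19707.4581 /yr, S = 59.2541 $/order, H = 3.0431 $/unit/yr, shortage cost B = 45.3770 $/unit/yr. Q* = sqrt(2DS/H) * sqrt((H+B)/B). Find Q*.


sqrt(2DS/H) = 876.0550
sqrt((H+B)/B) = 1.0330
Q* = 876.0550 * 1.0330 = 904.9537

904.9537 units


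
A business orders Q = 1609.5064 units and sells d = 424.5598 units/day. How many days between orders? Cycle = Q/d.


Cycle = 1609.5064 / 424.5598 = 3.7910

3.7910 days


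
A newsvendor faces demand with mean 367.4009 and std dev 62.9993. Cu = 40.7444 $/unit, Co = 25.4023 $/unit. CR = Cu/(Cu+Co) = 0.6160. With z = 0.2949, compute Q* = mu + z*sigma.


CR = Cu/(Cu+Co) = 40.7444/(40.7444+25.4023) = 0.6160
z = 0.2949
Q* = 367.4009 + 0.2949 * 62.9993 = 385.9794

385.9794 units


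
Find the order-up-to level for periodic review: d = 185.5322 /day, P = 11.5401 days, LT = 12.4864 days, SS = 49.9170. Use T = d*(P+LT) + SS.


P + LT = 24.0265
d*(P+LT) = 185.5322 * 24.0265 = 4457.6894
T = 4457.6894 + 49.9170 = 4507.6064

4507.6064 units


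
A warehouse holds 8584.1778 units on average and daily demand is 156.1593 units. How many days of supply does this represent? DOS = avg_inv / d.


DOS = 8584.1778 / 156.1593 = 54.9706

54.9706 days


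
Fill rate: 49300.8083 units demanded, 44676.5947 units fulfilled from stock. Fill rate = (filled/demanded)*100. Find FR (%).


FR = 44676.5947 / 49300.8083 * 100 = 90.6204

90.6204%


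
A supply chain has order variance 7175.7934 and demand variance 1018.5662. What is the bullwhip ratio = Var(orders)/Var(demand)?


BW = 7175.7934 / 1018.5662 = 7.0450

7.0450


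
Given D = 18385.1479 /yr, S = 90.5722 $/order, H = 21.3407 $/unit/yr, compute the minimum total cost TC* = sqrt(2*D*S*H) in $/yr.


2*D*S*H = 71072354.1860
TC* = sqrt(71072354.1860) = 8430.4421

8430.4421 $/yr


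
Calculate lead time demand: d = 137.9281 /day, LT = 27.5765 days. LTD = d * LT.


LTD = 137.9281 * 27.5765 = 3803.5742

3803.5742 units


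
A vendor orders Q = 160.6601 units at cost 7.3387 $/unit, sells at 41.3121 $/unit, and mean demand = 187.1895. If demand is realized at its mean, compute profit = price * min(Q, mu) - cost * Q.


Sales at mu = min(160.6601, 187.1895) = 160.6601
Revenue = 41.3121 * 160.6601 = 6637.2061
Total cost = 7.3387 * 160.6601 = 1179.0363
Profit = 6637.2061 - 1179.0363 = 5458.1698

5458.1698 $


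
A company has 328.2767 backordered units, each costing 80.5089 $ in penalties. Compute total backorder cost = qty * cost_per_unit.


Total = 328.2767 * 80.5089 = 26429.1960

26429.1960 $


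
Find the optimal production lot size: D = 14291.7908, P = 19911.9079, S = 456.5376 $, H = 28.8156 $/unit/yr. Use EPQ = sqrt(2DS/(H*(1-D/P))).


1 - D/P = 1 - 0.7178 = 0.2822
H*(1-D/P) = 8.1332
2DS = 13049479.7431
EPQ = sqrt(1604475.3190) = 1266.6789

1266.6789 units


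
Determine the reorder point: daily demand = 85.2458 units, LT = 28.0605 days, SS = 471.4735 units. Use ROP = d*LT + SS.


d*LT = 85.2458 * 28.0605 = 2392.0398
ROP = 2392.0398 + 471.4735 = 2863.5133

2863.5133 units


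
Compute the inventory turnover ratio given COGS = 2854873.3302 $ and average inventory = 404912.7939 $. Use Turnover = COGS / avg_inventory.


Turnover = 2854873.3302 / 404912.7939 = 7.0506

7.0506
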